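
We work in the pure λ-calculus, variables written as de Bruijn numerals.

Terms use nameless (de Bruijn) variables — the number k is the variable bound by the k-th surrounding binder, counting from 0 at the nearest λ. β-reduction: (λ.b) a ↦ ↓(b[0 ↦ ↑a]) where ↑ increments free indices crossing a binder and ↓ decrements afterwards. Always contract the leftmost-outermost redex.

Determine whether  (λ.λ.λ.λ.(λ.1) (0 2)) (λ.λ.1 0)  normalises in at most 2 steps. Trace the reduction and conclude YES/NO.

Answer: YES — reaches normal form λ.λ.λ.0 in 2 ≤ 2 steps

Reduction:
  start: (λ.λ.λ.λ.(λ.1) (0 2)) (λ.λ.1 0)
  step 1: λ.λ.λ.(λ.1) (0 2)
  step 2: λ.λ.λ.0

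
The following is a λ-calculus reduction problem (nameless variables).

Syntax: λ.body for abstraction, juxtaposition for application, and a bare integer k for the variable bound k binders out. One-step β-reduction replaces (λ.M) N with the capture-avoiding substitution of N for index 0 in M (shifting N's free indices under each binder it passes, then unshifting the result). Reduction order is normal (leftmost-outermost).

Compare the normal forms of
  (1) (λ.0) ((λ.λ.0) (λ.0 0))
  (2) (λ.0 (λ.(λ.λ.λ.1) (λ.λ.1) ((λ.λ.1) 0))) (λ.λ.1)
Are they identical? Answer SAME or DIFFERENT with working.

Answer: DIFFERENT — A ⇓ λ.0, B ⇓ λ.λ.λ.λ.2

Reduction:
Term A:
  start: (λ.0) ((λ.λ.0) (λ.0 0))
  [1] (λ.λ.0) (λ.0 0)
  [2] λ.0

Term B:
  start: (λ.0 (λ.(λ.λ.λ.1) (λ.λ.1) ((λ.λ.1) 0))) (λ.λ.1)
  [1] (λ.λ.1) (λ.(λ.λ.λ.1) (λ.λ.1) ((λ.λ.1) 0))
  [2] λ.λ.(λ.λ.λ.1) (λ.λ.1) ((λ.λ.1) 0)
  [3] λ.λ.(λ.λ.1) ((λ.λ.1) 0)
  [4] λ.λ.λ.(λ.λ.1) 1
  [5] λ.λ.λ.λ.2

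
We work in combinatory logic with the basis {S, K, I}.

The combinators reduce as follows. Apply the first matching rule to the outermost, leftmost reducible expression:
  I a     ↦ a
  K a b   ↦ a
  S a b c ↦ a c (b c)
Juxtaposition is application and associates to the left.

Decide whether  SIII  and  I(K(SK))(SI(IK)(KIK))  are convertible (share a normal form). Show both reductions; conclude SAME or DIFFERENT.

Term A:
  start: SIII
  step 1: II(II)
  step 2: I(II)
  step 3: II
  step 4: I

Term B:
  start: I(K(SK))(SI(IK)(KIK))
  step 1: K(SK)(SI(IK)(KIK))
  step 2: SK

Answer: DIFFERENT — A ⇓ I, B ⇓ SK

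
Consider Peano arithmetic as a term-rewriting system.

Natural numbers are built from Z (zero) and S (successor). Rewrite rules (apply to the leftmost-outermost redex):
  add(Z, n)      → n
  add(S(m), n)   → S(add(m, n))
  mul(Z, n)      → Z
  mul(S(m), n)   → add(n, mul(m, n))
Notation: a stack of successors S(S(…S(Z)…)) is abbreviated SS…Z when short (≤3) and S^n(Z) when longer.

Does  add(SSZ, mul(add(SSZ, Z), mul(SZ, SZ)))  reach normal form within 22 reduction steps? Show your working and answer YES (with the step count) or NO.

Answer: YES — reaches normal form S^4(Z) in 21 ≤ 22 steps

Derivation:
  start: add(SSZ, mul(add(SSZ, Z), mul(SZ, SZ)))
  step 1: S(add(SZ, mul(add(SSZ, Z), mul(SZ, SZ))))
  step 2: S(S(add(Z, mul(add(SSZ, Z), mul(SZ, SZ)))))
  step 3: S(S(mul(add(SSZ, Z), mul(SZ, SZ))))
  step 4: S(S(mul(S(add(SZ, Z)), mul(SZ, SZ))))
  step 5: S(S(add(mul(SZ, SZ), mul(add(SZ, Z), mul(SZ, SZ)))))
  step 6: S(S(add(add(SZ, mul(Z, SZ)), mul(add(SZ, Z), mul(SZ, SZ)))))
  step 7: S(S(add(S(add(Z, mul(Z, SZ))), mul(add(SZ, Z), mul(SZ, SZ)))))
  step 8: S(S(S(add(add(Z, mul(Z, SZ)), mul(add(SZ, Z), mul(SZ, SZ))))))
  step 9: S(S(S(add(mul(Z, SZ), mul(add(SZ, Z), mul(SZ, SZ))))))
  step 10: S(S(S(add(Z, mul(add(SZ, Z), mul(SZ, SZ))))))
  step 11: S(S(S(mul(add(SZ, Z), mul(SZ, SZ)))))
  step 12: S(S(S(mul(S(add(Z, Z)), mul(SZ, SZ)))))
  step 13: S(S(S(add(mul(SZ, SZ), mul(add(Z, Z), mul(SZ, SZ))))))
  step 14: S(S(S(add(add(SZ, mul(Z, SZ)), mul(add(Z, Z), mul(SZ, SZ))))))
  step 15: S(S(S(add(S(add(Z, mul(Z, SZ))), mul(add(Z, Z), mul(SZ, SZ))))))
  step 16: S(S(S(S(add(add(Z, mul(Z, SZ)), mul(add(Z, Z), mul(SZ, SZ)))))))
  step 17: S(S(S(S(add(mul(Z, SZ), mul(add(Z, Z), mul(SZ, SZ)))))))
  step 18: S(S(S(S(add(Z, mul(add(Z, Z), mul(SZ, SZ)))))))
  step 19: S(S(S(S(mul(add(Z, Z), mul(SZ, SZ))))))
  step 20: S(S(S(S(mul(Z, mul(SZ, SZ))))))
  step 21: S^4(Z)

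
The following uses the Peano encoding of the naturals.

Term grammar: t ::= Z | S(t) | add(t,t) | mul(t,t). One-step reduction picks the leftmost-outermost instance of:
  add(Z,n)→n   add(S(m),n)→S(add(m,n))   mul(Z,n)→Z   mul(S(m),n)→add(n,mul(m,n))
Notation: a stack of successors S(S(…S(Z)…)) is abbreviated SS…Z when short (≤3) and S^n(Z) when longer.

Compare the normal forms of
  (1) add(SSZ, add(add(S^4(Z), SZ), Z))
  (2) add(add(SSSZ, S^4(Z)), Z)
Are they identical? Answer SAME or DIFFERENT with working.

Term A:
  start: add(SSZ, add(add(S^4(Z), SZ), Z))
  step 1: S(add(SZ, add(add(S^4(Z), SZ), Z)))
  step 2: S(S(add(Z, add(add(S^4(Z), SZ), Z))))
  step 3: S(S(add(add(S^4(Z), SZ), Z)))
  step 4: S(S(add(S(add(SSSZ, SZ)), Z)))
  step 5: S(S(S(add(add(SSSZ, SZ), Z))))
  step 6: S(S(S(add(S(add(SSZ, SZ)), Z))))
  step 7: S(S(S(S(add(add(SSZ, SZ), Z)))))
  step 8: S(S(S(S(add(S(add(SZ, SZ)), Z)))))
  step 9: S(S(S(S(S(add(add(SZ, SZ), Z))))))
  step 10: S(S(S(S(S(add(S(add(Z, SZ)), Z))))))
  step 11: S(S(S(S(S(S(add(add(Z, SZ), Z)))))))
  step 12: S(S(S(S(S(S(add(SZ, Z)))))))
  step 13: S(S(S(S(S(S(S(add(Z, Z))))))))
  step 14: S^7(Z)

Term B:
  start: add(add(SSSZ, S^4(Z)), Z)
  step 1: add(S(add(SSZ, S^4(Z))), Z)
  step 2: S(add(add(SSZ, S^4(Z)), Z))
  step 3: S(add(S(add(SZ, S^4(Z))), Z))
  step 4: S(S(add(add(SZ, S^4(Z)), Z)))
  step 5: S(S(add(S(add(Z, S^4(Z))), Z)))
  step 6: S(S(S(add(add(Z, S^4(Z)), Z))))
  step 7: S(S(S(add(S^4(Z), Z))))
  step 8: S(S(S(S(add(SSSZ, Z)))))
  step 9: S(S(S(S(S(add(SSZ, Z))))))
  step 10: S(S(S(S(S(S(add(SZ, Z)))))))
  step 11: S(S(S(S(S(S(S(add(Z, Z))))))))
  step 12: S^7(Z)

Answer: SAME — A ⇓ S^7(Z), B ⇓ S^7(Z)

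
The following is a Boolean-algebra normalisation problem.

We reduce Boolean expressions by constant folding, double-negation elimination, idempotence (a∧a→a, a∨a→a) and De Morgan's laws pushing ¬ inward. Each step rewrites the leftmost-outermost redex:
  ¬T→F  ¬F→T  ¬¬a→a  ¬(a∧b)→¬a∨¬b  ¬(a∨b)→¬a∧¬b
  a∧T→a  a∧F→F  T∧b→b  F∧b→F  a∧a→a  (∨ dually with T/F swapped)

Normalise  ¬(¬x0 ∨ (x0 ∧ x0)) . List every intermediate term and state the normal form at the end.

Answer: normal form = x0 ∧ ¬x0  (in 4 steps)

Reduction:
  start: ¬(¬x0 ∨ (x0 ∧ x0))
  →1  ¬¬x0 ∧ ¬(x0 ∧ x0)
  →2  x0 ∧ ¬(x0 ∧ x0)
  →3  x0 ∧ (¬x0 ∨ ¬x0)
  →4  x0 ∧ ¬x0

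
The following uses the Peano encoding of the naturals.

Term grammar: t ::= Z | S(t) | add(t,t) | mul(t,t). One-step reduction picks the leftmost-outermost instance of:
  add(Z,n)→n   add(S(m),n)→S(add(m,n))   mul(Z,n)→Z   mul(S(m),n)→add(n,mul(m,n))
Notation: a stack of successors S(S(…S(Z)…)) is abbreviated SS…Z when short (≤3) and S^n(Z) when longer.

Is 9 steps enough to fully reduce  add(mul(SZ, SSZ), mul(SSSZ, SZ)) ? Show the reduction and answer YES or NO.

  start: add(mul(SZ, SSZ), mul(SSSZ, SZ))
  step 1: add(add(SSZ, mul(Z, SSZ)), mul(SSSZ, SZ))
  step 2: add(S(add(SZ, mul(Z, SSZ))), mul(SSSZ, SZ))
  step 3: S(add(add(SZ, mul(Z, SSZ)), mul(SSSZ, SZ)))
  step 4: S(add(S(add(Z, mul(Z, SSZ))), mul(SSSZ, SZ)))
  step 5: S(S(add(add(Z, mul(Z, SSZ)), mul(SSSZ, SZ))))
  step 6: S(S(add(mul(Z, SSZ), mul(SSSZ, SZ))))
  step 7: S(S(add(Z, mul(SSSZ, SZ))))
  step 8: S(S(mul(SSSZ, SZ)))
  step 9: S(S(add(SZ, mul(SSZ, SZ))))

Answer: NO — after 9 steps the term is S(S(add(SZ, mul(SSZ, SZ)))), not yet normal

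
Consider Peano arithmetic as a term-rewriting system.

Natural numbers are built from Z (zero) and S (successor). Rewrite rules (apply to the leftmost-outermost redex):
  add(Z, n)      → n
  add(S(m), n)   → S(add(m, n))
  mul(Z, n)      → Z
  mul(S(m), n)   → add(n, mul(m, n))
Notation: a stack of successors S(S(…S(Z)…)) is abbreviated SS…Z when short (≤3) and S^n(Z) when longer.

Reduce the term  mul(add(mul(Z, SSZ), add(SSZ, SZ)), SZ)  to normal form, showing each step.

  start: mul(add(mul(Z, SSZ), add(SSZ, SZ)), SZ)
  step 1: mul(add(Z, add(SSZ, SZ)), SZ)
  step 2: mul(add(SSZ, SZ), SZ)
  step 3: mul(S(add(SZ, SZ)), SZ)
  step 4: add(SZ, mul(add(SZ, SZ), SZ))
  step 5: S(add(Z, mul(add(SZ, SZ), SZ)))
  step 6: S(mul(add(SZ, SZ), SZ))
  step 7: S(mul(S(add(Z, SZ)), SZ))
  step 8: S(add(SZ, mul(add(Z, SZ), SZ)))
  step 9: S(S(add(Z, mul(add(Z, SZ), SZ))))
  step 10: S(S(mul(add(Z, SZ), SZ)))
  step 11: S(S(mul(SZ, SZ)))
  step 12: S(S(add(SZ, mul(Z, SZ))))
  step 13: S(S(S(add(Z, mul(Z, SZ)))))
  step 14: S(S(S(mul(Z, SZ))))
  step 15: SSSZ

Answer: normal form = SSSZ  (in 15 steps)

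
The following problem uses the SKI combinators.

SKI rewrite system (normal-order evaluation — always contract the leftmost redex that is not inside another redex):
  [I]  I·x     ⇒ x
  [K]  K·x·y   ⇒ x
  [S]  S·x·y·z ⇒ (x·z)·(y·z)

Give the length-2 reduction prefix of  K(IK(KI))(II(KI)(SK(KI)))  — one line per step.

Answer: after 2 steps: K(KI)

Derivation:
  start: K(IK(KI))(II(KI)(SK(KI)))
  →1  IK(KI)
  →2  K(KI)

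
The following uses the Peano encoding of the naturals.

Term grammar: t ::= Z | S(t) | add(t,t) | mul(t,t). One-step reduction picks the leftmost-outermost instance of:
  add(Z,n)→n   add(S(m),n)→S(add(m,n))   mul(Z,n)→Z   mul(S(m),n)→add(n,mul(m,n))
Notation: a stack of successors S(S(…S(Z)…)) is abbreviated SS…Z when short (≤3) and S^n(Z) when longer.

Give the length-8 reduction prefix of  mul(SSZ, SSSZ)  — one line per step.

Answer: after 8 steps: S(S(S(S(S(add(SZ, mul(Z, SSSZ)))))))

Derivation:
  start: mul(SSZ, SSSZ)
  step 1: add(SSSZ, mul(SZ, SSSZ))
  step 2: S(add(SSZ, mul(SZ, SSSZ)))
  step 3: S(S(add(SZ, mul(SZ, SSSZ))))
  step 4: S(S(S(add(Z, mul(SZ, SSSZ)))))
  step 5: S(S(S(mul(SZ, SSSZ))))
  step 6: S(S(S(add(SSSZ, mul(Z, SSSZ)))))
  step 7: S(S(S(S(add(SSZ, mul(Z, SSSZ))))))
  step 8: S(S(S(S(S(add(SZ, mul(Z, SSSZ)))))))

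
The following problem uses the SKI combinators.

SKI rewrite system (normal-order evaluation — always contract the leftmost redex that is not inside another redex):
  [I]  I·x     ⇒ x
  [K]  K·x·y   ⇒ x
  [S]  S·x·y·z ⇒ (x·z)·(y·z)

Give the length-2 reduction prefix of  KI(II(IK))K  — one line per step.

Answer: after 2 steps: K

Derivation:
  start: KI(II(IK))K
  →1  IK
  →2  K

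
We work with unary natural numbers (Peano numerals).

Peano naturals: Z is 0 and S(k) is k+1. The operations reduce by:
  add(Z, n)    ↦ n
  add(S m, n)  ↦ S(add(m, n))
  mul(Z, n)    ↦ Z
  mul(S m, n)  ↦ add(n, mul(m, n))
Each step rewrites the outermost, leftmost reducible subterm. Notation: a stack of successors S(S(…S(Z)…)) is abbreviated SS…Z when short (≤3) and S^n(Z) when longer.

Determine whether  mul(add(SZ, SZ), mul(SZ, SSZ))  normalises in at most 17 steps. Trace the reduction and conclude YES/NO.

Answer: NO — after 17 steps the term is S(S(S(S(add(add(Z, mul(Z, SSZ)), mul(Z, mul(SZ, SSZ))))))), not yet normal

Derivation:
  start: mul(add(SZ, SZ), mul(SZ, SSZ))
  step 1: mul(S(add(Z, SZ)), mul(SZ, SSZ))
  step 2: add(mul(SZ, SSZ), mul(add(Z, SZ), mul(SZ, SSZ)))
  step 3: add(add(SSZ, mul(Z, SSZ)), mul(add(Z, SZ), mul(SZ, SSZ)))
  step 4: add(S(add(SZ, mul(Z, SSZ))), mul(add(Z, SZ), mul(SZ, SSZ)))
  step 5: S(add(add(SZ, mul(Z, SSZ)), mul(add(Z, SZ), mul(SZ, SSZ))))
  step 6: S(add(S(add(Z, mul(Z, SSZ))), mul(add(Z, SZ), mul(SZ, SSZ))))
  step 7: S(S(add(add(Z, mul(Z, SSZ)), mul(add(Z, SZ), mul(SZ, SSZ)))))
  step 8: S(S(add(mul(Z, SSZ), mul(add(Z, SZ), mul(SZ, SSZ)))))
  step 9: S(S(add(Z, mul(add(Z, SZ), mul(SZ, SSZ)))))
  step 10: S(S(mul(add(Z, SZ), mul(SZ, SSZ))))
  step 11: S(S(mul(SZ, mul(SZ, SSZ))))
  step 12: S(S(add(mul(SZ, SSZ), mul(Z, mul(SZ, SSZ)))))
  step 13: S(S(add(add(SSZ, mul(Z, SSZ)), mul(Z, mul(SZ, SSZ)))))
  step 14: S(S(add(S(add(SZ, mul(Z, SSZ))), mul(Z, mul(SZ, SSZ)))))
  step 15: S(S(S(add(add(SZ, mul(Z, SSZ)), mul(Z, mul(SZ, SSZ))))))
  step 16: S(S(S(add(S(add(Z, mul(Z, SSZ))), mul(Z, mul(SZ, SSZ))))))
  step 17: S(S(S(S(add(add(Z, mul(Z, SSZ)), mul(Z, mul(SZ, SSZ)))))))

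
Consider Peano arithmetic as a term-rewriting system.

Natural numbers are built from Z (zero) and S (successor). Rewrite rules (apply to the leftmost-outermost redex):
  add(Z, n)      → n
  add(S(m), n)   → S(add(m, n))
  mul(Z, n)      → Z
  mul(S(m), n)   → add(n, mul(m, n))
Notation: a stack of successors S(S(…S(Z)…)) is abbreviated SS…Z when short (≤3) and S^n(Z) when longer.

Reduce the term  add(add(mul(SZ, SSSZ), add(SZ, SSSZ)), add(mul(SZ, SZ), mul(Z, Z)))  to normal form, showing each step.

Answer: normal form = S^8(Z)  (in 27 steps)

Derivation:
  start: add(add(mul(SZ, SSSZ), add(SZ, SSSZ)), add(mul(SZ, SZ), mul(Z, Z)))
  step 1: add(add(add(SSSZ, mul(Z, SSSZ)), add(SZ, SSSZ)), add(mul(SZ, SZ), mul(Z, Z)))
  step 2: add(add(S(add(SSZ, mul(Z, SSSZ))), add(SZ, SSSZ)), add(mul(SZ, SZ), mul(Z, Z)))
  step 3: add(S(add(add(SSZ, mul(Z, SSSZ)), add(SZ, SSSZ))), add(mul(SZ, SZ), mul(Z, Z)))
  step 4: S(add(add(add(SSZ, mul(Z, SSSZ)), add(SZ, SSSZ)), add(mul(SZ, SZ), mul(Z, Z))))
  step 5: S(add(add(S(add(SZ, mul(Z, SSSZ))), add(SZ, SSSZ)), add(mul(SZ, SZ), mul(Z, Z))))
  step 6: S(add(S(add(add(SZ, mul(Z, SSSZ)), add(SZ, SSSZ))), add(mul(SZ, SZ), mul(Z, Z))))
  step 7: S(S(add(add(add(SZ, mul(Z, SSSZ)), add(SZ, SSSZ)), add(mul(SZ, SZ), mul(Z, Z)))))
  step 8: S(S(add(add(S(add(Z, mul(Z, SSSZ))), add(SZ, SSSZ)), add(mul(SZ, SZ), mul(Z, Z)))))
  step 9: S(S(add(S(add(add(Z, mul(Z, SSSZ)), add(SZ, SSSZ))), add(mul(SZ, SZ), mul(Z, Z)))))
  step 10: S(S(S(add(add(add(Z, mul(Z, SSSZ)), add(SZ, SSSZ)), add(mul(SZ, SZ), mul(Z, Z))))))
  step 11: S(S(S(add(add(mul(Z, SSSZ), add(SZ, SSSZ)), add(mul(SZ, SZ), mul(Z, Z))))))
  step 12: S(S(S(add(add(Z, add(SZ, SSSZ)), add(mul(SZ, SZ), mul(Z, Z))))))
  step 13: S(S(S(add(add(SZ, SSSZ), add(mul(SZ, SZ), mul(Z, Z))))))
  step 14: S(S(S(add(S(add(Z, SSSZ)), add(mul(SZ, SZ), mul(Z, Z))))))
  step 15: S(S(S(S(add(add(Z, SSSZ), add(mul(SZ, SZ), mul(Z, Z)))))))
  step 16: S(S(S(S(add(SSSZ, add(mul(SZ, SZ), mul(Z, Z)))))))
  step 17: S(S(S(S(S(add(SSZ, add(mul(SZ, SZ), mul(Z, Z))))))))
  step 18: S(S(S(S(S(S(add(SZ, add(mul(SZ, SZ), mul(Z, Z)))))))))
  step 19: S(S(S(S(S(S(S(add(Z, add(mul(SZ, SZ), mul(Z, Z))))))))))
  step 20: S(S(S(S(S(S(S(add(mul(SZ, SZ), mul(Z, Z)))))))))
  step 21: S(S(S(S(S(S(S(add(add(SZ, mul(Z, SZ)), mul(Z, Z)))))))))
  step 22: S(S(S(S(S(S(S(add(S(add(Z, mul(Z, SZ))), mul(Z, Z)))))))))
  step 23: S(S(S(S(S(S(S(S(add(add(Z, mul(Z, SZ)), mul(Z, Z))))))))))
  step 24: S(S(S(S(S(S(S(S(add(mul(Z, SZ), mul(Z, Z))))))))))
  step 25: S(S(S(S(S(S(S(S(add(Z, mul(Z, Z))))))))))
  step 26: S(S(S(S(S(S(S(S(mul(Z, Z)))))))))
  step 27: S^8(Z)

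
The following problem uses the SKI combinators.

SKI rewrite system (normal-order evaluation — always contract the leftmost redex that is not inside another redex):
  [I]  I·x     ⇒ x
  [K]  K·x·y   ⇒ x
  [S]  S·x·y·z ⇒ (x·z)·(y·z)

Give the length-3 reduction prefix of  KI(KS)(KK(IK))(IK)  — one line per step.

  start: KI(KS)(KK(IK))(IK)
  step 1: I(KK(IK))(IK)
  step 2: KK(IK)(IK)
  step 3: K(IK)

Answer: after 3 steps: K(IK)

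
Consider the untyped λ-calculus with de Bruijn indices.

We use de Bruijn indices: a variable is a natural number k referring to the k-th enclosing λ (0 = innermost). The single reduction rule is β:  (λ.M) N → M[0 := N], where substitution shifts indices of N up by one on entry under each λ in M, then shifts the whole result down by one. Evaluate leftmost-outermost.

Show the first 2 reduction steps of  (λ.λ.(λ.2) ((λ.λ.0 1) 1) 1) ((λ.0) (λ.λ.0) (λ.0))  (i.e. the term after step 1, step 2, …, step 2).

  start: (λ.λ.(λ.2) ((λ.λ.0 1) 1) 1) ((λ.0) (λ.λ.0) (λ.0))
  →1  λ.(λ.(λ.0) (λ.λ.0) (λ.0)) ((λ.λ.0 1) ((λ.0) (λ.λ.0) (λ.0))) ((λ.0) (λ.λ.0) (λ.0))
  →2  λ.(λ.0) (λ.λ.0) (λ.0) ((λ.0) (λ.λ.0) (λ.0))

Answer: after 2 steps: λ.(λ.0) (λ.λ.0) (λ.0) ((λ.0) (λ.λ.0) (λ.0))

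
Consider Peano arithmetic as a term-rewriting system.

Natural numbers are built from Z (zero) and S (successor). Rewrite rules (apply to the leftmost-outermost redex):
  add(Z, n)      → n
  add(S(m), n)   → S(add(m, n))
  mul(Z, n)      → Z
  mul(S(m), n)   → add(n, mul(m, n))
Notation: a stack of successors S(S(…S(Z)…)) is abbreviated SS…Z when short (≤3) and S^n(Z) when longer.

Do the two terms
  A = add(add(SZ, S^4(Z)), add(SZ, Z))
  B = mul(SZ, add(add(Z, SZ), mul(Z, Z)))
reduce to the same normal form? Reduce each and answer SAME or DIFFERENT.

Term A:
  start: add(add(SZ, S^4(Z)), add(SZ, Z))
  step 1: add(S(add(Z, S^4(Z))), add(SZ, Z))
  step 2: S(add(add(Z, S^4(Z)), add(SZ, Z)))
  step 3: S(add(S^4(Z), add(SZ, Z)))
  step 4: S(S(add(SSSZ, add(SZ, Z))))
  step 5: S(S(S(add(SSZ, add(SZ, Z)))))
  step 6: S(S(S(S(add(SZ, add(SZ, Z))))))
  step 7: S(S(S(S(S(add(Z, add(SZ, Z)))))))
  step 8: S(S(S(S(S(add(SZ, Z))))))
  step 9: S(S(S(S(S(S(add(Z, Z)))))))
  step 10: S^6(Z)

Term B:
  start: mul(SZ, add(add(Z, SZ), mul(Z, Z)))
  step 1: add(add(add(Z, SZ), mul(Z, Z)), mul(Z, add(add(Z, SZ), mul(Z, Z))))
  step 2: add(add(SZ, mul(Z, Z)), mul(Z, add(add(Z, SZ), mul(Z, Z))))
  step 3: add(S(add(Z, mul(Z, Z))), mul(Z, add(add(Z, SZ), mul(Z, Z))))
  step 4: S(add(add(Z, mul(Z, Z)), mul(Z, add(add(Z, SZ), mul(Z, Z)))))
  step 5: S(add(mul(Z, Z), mul(Z, add(add(Z, SZ), mul(Z, Z)))))
  step 6: S(add(Z, mul(Z, add(add(Z, SZ), mul(Z, Z)))))
  step 7: S(mul(Z, add(add(Z, SZ), mul(Z, Z))))
  step 8: SZ

Answer: DIFFERENT — A ⇓ S^6(Z), B ⇓ SZ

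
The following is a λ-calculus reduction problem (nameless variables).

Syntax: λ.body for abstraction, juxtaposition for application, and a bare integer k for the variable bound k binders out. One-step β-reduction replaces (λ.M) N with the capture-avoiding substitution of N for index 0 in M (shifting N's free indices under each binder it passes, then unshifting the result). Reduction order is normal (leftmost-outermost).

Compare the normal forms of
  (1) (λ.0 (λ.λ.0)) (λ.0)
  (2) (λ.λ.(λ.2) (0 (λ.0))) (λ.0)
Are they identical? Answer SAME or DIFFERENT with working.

Answer: SAME — A ⇓ λ.λ.0, B ⇓ λ.λ.0

Derivation:
Term A:
  start: (λ.0 (λ.λ.0)) (λ.0)
  step 1: (λ.0) (λ.λ.0)
  step 2: λ.λ.0

Term B:
  start: (λ.λ.(λ.2) (0 (λ.0))) (λ.0)
  step 1: λ.(λ.λ.0) (0 (λ.0))
  step 2: λ.λ.0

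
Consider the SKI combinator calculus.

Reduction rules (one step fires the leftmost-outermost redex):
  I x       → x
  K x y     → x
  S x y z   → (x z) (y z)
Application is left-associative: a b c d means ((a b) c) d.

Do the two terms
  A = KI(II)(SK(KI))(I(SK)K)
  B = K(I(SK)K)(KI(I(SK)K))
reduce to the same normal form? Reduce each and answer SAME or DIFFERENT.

Answer: SAME — A ⇓ SKK, B ⇓ SKK

Derivation:
Term A:
  start: KI(II)(SK(KI))(I(SK)K)
  [1] I(SK(KI))(I(SK)K)
  [2] SK(KI)(I(SK)K)
  [3] K(I(SK)K)(KI(I(SK)K))
  [4] I(SK)K
  [5] SKK

Term B:
  start: K(I(SK)K)(KI(I(SK)K))
  [1] I(SK)K
  [2] SKK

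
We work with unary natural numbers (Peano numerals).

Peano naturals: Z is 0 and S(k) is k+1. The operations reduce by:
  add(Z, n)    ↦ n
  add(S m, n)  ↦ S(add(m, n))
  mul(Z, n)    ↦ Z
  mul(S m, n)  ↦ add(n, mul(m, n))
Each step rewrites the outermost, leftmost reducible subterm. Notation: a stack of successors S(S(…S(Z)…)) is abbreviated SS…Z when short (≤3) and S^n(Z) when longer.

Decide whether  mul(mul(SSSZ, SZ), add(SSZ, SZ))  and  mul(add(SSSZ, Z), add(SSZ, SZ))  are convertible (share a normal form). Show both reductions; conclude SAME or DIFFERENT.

Term A:
  start: mul(mul(SSSZ, SZ), add(SSZ, SZ))
  step 1: mul(add(SZ, mul(SSZ, SZ)), add(SSZ, SZ))
  step 2: mul(S(add(Z, mul(SSZ, SZ))), add(SSZ, SZ))
  step 3: add(add(SSZ, SZ), mul(add(Z, mul(SSZ, SZ)), add(SSZ, SZ)))
  step 4: add(S(add(SZ, SZ)), mul(add(Z, mul(SSZ, SZ)), add(SSZ, SZ)))
  step 5: S(add(add(SZ, SZ), mul(add(Z, mul(SSZ, SZ)), add(SSZ, SZ))))
  step 6: S(add(S(add(Z, SZ)), mul(add(Z, mul(SSZ, SZ)), add(SSZ, SZ))))
  step 7: S(S(add(add(Z, SZ), mul(add(Z, mul(SSZ, SZ)), add(SSZ, SZ)))))
  step 8: S(S(add(SZ, mul(add(Z, mul(SSZ, SZ)), add(SSZ, SZ)))))
  step 9: S(S(S(add(Z, mul(add(Z, mul(SSZ, SZ)), add(SSZ, SZ))))))
  step 10: S(S(S(mul(add(Z, mul(SSZ, SZ)), add(SSZ, SZ)))))
  step 11: S(S(S(mul(mul(SSZ, SZ), add(SSZ, SZ)))))
  step 12: S(S(S(mul(add(SZ, mul(SZ, SZ)), add(SSZ, SZ)))))
  step 13: S(S(S(mul(S(add(Z, mul(SZ, SZ))), add(SSZ, SZ)))))
  step 14: S(S(S(add(add(SSZ, SZ), mul(add(Z, mul(SZ, SZ)), add(SSZ, SZ))))))
  step 15: S(S(S(add(S(add(SZ, SZ)), mul(add(Z, mul(SZ, SZ)), add(SSZ, SZ))))))
  step 16: S(S(S(S(add(add(SZ, SZ), mul(add(Z, mul(SZ, SZ)), add(SSZ, SZ)))))))
  step 17: S(S(S(S(add(S(add(Z, SZ)), mul(add(Z, mul(SZ, SZ)), add(SSZ, SZ)))))))
  step 18: S(S(S(S(S(add(add(Z, SZ), mul(add(Z, mul(SZ, SZ)), add(SSZ, SZ))))))))
  step 19: S(S(S(S(S(add(SZ, mul(add(Z, mul(SZ, SZ)), add(SSZ, SZ))))))))
  step 20: S(S(S(S(S(S(add(Z, mul(add(Z, mul(SZ, SZ)), add(SSZ, SZ)))))))))
  step 21: S(S(S(S(S(S(mul(add(Z, mul(SZ, SZ)), add(SSZ, SZ))))))))
  step 22: S(S(S(S(S(S(mul(mul(SZ, SZ), add(SSZ, SZ))))))))
  step 23: S(S(S(S(S(S(mul(add(SZ, mul(Z, SZ)), add(SSZ, SZ))))))))
  step 24: S(S(S(S(S(S(mul(S(add(Z, mul(Z, SZ))), add(SSZ, SZ))))))))
  step 25: S(S(S(S(S(S(add(add(SSZ, SZ), mul(add(Z, mul(Z, SZ)), add(SSZ, SZ)))))))))
  step 26: S(S(S(S(S(S(add(S(add(SZ, SZ)), mul(add(Z, mul(Z, SZ)), add(SSZ, SZ)))))))))
  step 27: S(S(S(S(S(S(S(add(add(SZ, SZ), mul(add(Z, mul(Z, SZ)), add(SSZ, SZ))))))))))
  step 28: S(S(S(S(S(S(S(add(S(add(Z, SZ)), mul(add(Z, mul(Z, SZ)), add(SSZ, SZ))))))))))
  step 29: S(S(S(S(S(S(S(S(add(add(Z, SZ), mul(add(Z, mul(Z, SZ)), add(SSZ, SZ)))))))))))
  step 30: S(S(S(S(S(S(S(S(add(SZ, mul(add(Z, mul(Z, SZ)), add(SSZ, SZ)))))))))))
  step 31: S(S(S(S(S(S(S(S(S(add(Z, mul(add(Z, mul(Z, SZ)), add(SSZ, SZ))))))))))))
  step 32: S(S(S(S(S(S(S(S(S(mul(add(Z, mul(Z, SZ)), add(SSZ, SZ)))))))))))
  step 33: S(S(S(S(S(S(S(S(S(mul(mul(Z, SZ), add(SSZ, SZ)))))))))))
  step 34: S(S(S(S(S(S(S(S(S(mul(Z, add(SSZ, SZ)))))))))))
  step 35: S^9(Z)

Term B:
  start: mul(add(SSSZ, Z), add(SSZ, SZ))
  step 1: mul(S(add(SSZ, Z)), add(SSZ, SZ))
  step 2: add(add(SSZ, SZ), mul(add(SSZ, Z), add(SSZ, SZ)))
  step 3: add(S(add(SZ, SZ)), mul(add(SSZ, Z), add(SSZ, SZ)))
  step 4: S(add(add(SZ, SZ), mul(add(SSZ, Z), add(SSZ, SZ))))
  step 5: S(add(S(add(Z, SZ)), mul(add(SSZ, Z), add(SSZ, SZ))))
  step 6: S(S(add(add(Z, SZ), mul(add(SSZ, Z), add(SSZ, SZ)))))
  step 7: S(S(add(SZ, mul(add(SSZ, Z), add(SSZ, SZ)))))
  step 8: S(S(S(add(Z, mul(add(SSZ, Z), add(SSZ, SZ))))))
  step 9: S(S(S(mul(add(SSZ, Z), add(SSZ, SZ)))))
  step 10: S(S(S(mul(S(add(SZ, Z)), add(SSZ, SZ)))))
  step 11: S(S(S(add(add(SSZ, SZ), mul(add(SZ, Z), add(SSZ, SZ))))))
  step 12: S(S(S(add(S(add(SZ, SZ)), mul(add(SZ, Z), add(SSZ, SZ))))))
  step 13: S(S(S(S(add(add(SZ, SZ), mul(add(SZ, Z), add(SSZ, SZ)))))))
  step 14: S(S(S(S(add(S(add(Z, SZ)), mul(add(SZ, Z), add(SSZ, SZ)))))))
  step 15: S(S(S(S(S(add(add(Z, SZ), mul(add(SZ, Z), add(SSZ, SZ))))))))
  step 16: S(S(S(S(S(add(SZ, mul(add(SZ, Z), add(SSZ, SZ))))))))
  step 17: S(S(S(S(S(S(add(Z, mul(add(SZ, Z), add(SSZ, SZ)))))))))
  step 18: S(S(S(S(S(S(mul(add(SZ, Z), add(SSZ, SZ))))))))
  step 19: S(S(S(S(S(S(mul(S(add(Z, Z)), add(SSZ, SZ))))))))
  step 20: S(S(S(S(S(S(add(add(SSZ, SZ), mul(add(Z, Z), add(SSZ, SZ)))))))))
  step 21: S(S(S(S(S(S(add(S(add(SZ, SZ)), mul(add(Z, Z), add(SSZ, SZ)))))))))
  step 22: S(S(S(S(S(S(S(add(add(SZ, SZ), mul(add(Z, Z), add(SSZ, SZ))))))))))
  step 23: S(S(S(S(S(S(S(add(S(add(Z, SZ)), mul(add(Z, Z), add(SSZ, SZ))))))))))
  step 24: S(S(S(S(S(S(S(S(add(add(Z, SZ), mul(add(Z, Z), add(SSZ, SZ)))))))))))
  step 25: S(S(S(S(S(S(S(S(add(SZ, mul(add(Z, Z), add(SSZ, SZ)))))))))))
  step 26: S(S(S(S(S(S(S(S(S(add(Z, mul(add(Z, Z), add(SSZ, SZ))))))))))))
  step 27: S(S(S(S(S(S(S(S(S(mul(add(Z, Z), add(SSZ, SZ)))))))))))
  step 28: S(S(S(S(S(S(S(S(S(mul(Z, add(SSZ, SZ)))))))))))
  step 29: S^9(Z)

Answer: SAME — A ⇓ S^9(Z), B ⇓ S^9(Z)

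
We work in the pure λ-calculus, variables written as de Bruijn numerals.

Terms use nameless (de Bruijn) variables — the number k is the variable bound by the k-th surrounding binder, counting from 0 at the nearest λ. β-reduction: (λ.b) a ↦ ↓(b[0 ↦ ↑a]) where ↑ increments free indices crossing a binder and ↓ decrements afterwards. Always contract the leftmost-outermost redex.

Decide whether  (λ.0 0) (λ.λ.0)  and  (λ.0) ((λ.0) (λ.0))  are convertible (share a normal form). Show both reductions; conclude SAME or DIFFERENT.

Term A:
  start: (λ.0 0) (λ.λ.0)
  →1  (λ.λ.0) (λ.λ.0)
  →2  λ.0

Term B:
  start: (λ.0) ((λ.0) (λ.0))
  →1  (λ.0) (λ.0)
  →2  λ.0

Answer: SAME — A ⇓ λ.0, B ⇓ λ.0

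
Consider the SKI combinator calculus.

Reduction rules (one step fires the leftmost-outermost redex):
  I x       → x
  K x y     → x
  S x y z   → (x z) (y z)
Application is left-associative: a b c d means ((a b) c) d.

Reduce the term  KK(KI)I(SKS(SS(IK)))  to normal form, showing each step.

  start: KK(KI)I(SKS(SS(IK)))
  [1] KI(SKS(SS(IK)))
  [2] I

Answer: normal form = I  (in 2 steps)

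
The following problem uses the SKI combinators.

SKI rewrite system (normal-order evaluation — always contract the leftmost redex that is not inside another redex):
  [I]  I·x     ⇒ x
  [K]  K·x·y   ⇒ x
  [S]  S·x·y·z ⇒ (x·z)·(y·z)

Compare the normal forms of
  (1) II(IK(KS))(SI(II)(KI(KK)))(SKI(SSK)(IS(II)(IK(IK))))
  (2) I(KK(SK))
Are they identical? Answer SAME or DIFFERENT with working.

Term A:
  start: II(IK(KS))(SI(II)(KI(KK)))(SKI(SSK)(IS(II)(IK(IK))))
  [1] I(IK(KS))(SI(II)(KI(KK)))(SKI(SSK)(IS(II)(IK(IK))))
  [2] IK(KS)(SI(II)(KI(KK)))(SKI(SSK)(IS(II)(IK(IK))))
  [3] K(KS)(SI(II)(KI(KK)))(SKI(SSK)(IS(II)(IK(IK))))
  [4] KS(SKI(SSK)(IS(II)(IK(IK))))
  [5] S

Term B:
  start: I(KK(SK))
  [1] KK(SK)
  [2] K

Answer: DIFFERENT — A ⇓ S, B ⇓ K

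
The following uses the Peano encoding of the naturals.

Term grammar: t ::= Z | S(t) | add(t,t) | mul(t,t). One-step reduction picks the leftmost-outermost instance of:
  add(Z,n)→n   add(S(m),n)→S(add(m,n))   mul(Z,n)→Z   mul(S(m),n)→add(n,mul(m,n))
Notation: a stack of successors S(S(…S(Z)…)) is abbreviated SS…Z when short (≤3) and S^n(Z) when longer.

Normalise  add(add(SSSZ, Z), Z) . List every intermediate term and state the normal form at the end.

  start: add(add(SSSZ, Z), Z)
  step 1: add(S(add(SSZ, Z)), Z)
  step 2: S(add(add(SSZ, Z), Z))
  step 3: S(add(S(add(SZ, Z)), Z))
  step 4: S(S(add(add(SZ, Z), Z)))
  step 5: S(S(add(S(add(Z, Z)), Z)))
  step 6: S(S(S(add(add(Z, Z), Z))))
  step 7: S(S(S(add(Z, Z))))
  step 8: SSSZ

Answer: normal form = SSSZ  (in 8 steps)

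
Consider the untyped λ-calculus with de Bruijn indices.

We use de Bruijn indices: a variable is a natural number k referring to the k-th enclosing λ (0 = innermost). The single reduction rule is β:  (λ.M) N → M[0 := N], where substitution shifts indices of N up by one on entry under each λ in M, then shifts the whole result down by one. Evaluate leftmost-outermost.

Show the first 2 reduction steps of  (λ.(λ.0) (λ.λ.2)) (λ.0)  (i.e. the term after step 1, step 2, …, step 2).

Answer: after 2 steps: λ.λ.λ.0

Reduction:
  start: (λ.(λ.0) (λ.λ.2)) (λ.0)
  [1] (λ.0) (λ.λ.λ.0)
  [2] λ.λ.λ.0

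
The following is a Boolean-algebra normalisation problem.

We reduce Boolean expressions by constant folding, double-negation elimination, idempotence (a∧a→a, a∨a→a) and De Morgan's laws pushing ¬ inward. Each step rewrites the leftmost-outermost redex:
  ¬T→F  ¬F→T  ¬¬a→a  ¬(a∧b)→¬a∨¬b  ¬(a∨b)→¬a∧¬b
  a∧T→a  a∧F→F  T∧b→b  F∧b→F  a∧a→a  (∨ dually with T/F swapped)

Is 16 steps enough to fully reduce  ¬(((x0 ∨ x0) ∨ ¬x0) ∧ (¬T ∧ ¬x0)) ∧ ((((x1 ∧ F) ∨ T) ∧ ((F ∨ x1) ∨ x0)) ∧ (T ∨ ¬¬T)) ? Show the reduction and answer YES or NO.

Answer: YES — reaches normal form x1 ∨ x0 in 15 ≤ 16 steps

Working:
  start: ¬(((x0 ∨ x0) ∨ ¬x0) ∧ (¬T ∧ ¬x0)) ∧ ((((x1 ∧ F) ∨ T) ∧ ((F ∨ x1) ∨ x0)) ∧ (T ∨ ¬¬T))
  step 1: (¬((x0 ∨ x0) ∨ ¬x0) ∨ ¬(¬T ∧ ¬x0)) ∧ ((((x1 ∧ F) ∨ T) ∧ ((F ∨ x1) ∨ x0)) ∧ (T ∨ ¬¬T))
  step 2: ((¬(x0 ∨ x0) ∧ ¬¬x0) ∨ ¬(¬T ∧ ¬x0)) ∧ ((((x1 ∧ F) ∨ T) ∧ ((F ∨ x1) ∨ x0)) ∧ (T ∨ ¬¬T))
  step 3: (((¬x0 ∧ ¬x0) ∧ ¬¬x0) ∨ ¬(¬T ∧ ¬x0)) ∧ ((((x1 ∧ F) ∨ T) ∧ ((F ∨ x1) ∨ x0)) ∧ (T ∨ ¬¬T))
  step 4: ((¬x0 ∧ ¬¬x0) ∨ ¬(¬T ∧ ¬x0)) ∧ ((((x1 ∧ F) ∨ T) ∧ ((F ∨ x1) ∨ x0)) ∧ (T ∨ ¬¬T))
  step 5: ((¬x0 ∧ x0) ∨ ¬(¬T ∧ ¬x0)) ∧ ((((x1 ∧ F) ∨ T) ∧ ((F ∨ x1) ∨ x0)) ∧ (T ∨ ¬¬T))
  step 6: ((¬x0 ∧ x0) ∨ (¬¬T ∨ ¬¬x0)) ∧ ((((x1 ∧ F) ∨ T) ∧ ((F ∨ x1) ∨ x0)) ∧ (T ∨ ¬¬T))
  step 7: ((¬x0 ∧ x0) ∨ (T ∨ ¬¬x0)) ∧ ((((x1 ∧ F) ∨ T) ∧ ((F ∨ x1) ∨ x0)) ∧ (T ∨ ¬¬T))
  step 8: ((¬x0 ∧ x0) ∨ T) ∧ ((((x1 ∧ F) ∨ T) ∧ ((F ∨ x1) ∨ x0)) ∧ (T ∨ ¬¬T))
  step 9: T ∧ ((((x1 ∧ F) ∨ T) ∧ ((F ∨ x1) ∨ x0)) ∧ (T ∨ ¬¬T))
  step 10: (((x1 ∧ F) ∨ T) ∧ ((F ∨ x1) ∨ x0)) ∧ (T ∨ ¬¬T)
  step 11: (T ∧ ((F ∨ x1) ∨ x0)) ∧ (T ∨ ¬¬T)
  step 12: ((F ∨ x1) ∨ x0) ∧ (T ∨ ¬¬T)
  step 13: (x1 ∨ x0) ∧ (T ∨ ¬¬T)
  step 14: (x1 ∨ x0) ∧ T
  step 15: x1 ∨ x0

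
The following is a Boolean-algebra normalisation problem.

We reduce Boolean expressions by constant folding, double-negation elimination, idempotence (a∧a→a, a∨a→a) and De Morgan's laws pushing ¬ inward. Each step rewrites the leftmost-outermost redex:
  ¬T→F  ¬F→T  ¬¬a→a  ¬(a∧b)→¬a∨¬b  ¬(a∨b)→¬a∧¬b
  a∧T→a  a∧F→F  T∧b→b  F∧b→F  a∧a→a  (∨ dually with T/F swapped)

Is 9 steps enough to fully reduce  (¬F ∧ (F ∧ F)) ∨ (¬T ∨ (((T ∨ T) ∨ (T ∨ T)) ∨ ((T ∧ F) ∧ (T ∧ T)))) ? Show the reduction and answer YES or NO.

Answer: YES — reaches normal form T in 9 ≤ 9 steps

Derivation:
  start: (¬F ∧ (F ∧ F)) ∨ (¬T ∨ (((T ∨ T) ∨ (T ∨ T)) ∨ ((T ∧ F) ∧ (T ∧ T))))
  [1] (T ∧ (F ∧ F)) ∨ (¬T ∨ (((T ∨ T) ∨ (T ∨ T)) ∨ ((T ∧ F) ∧ (T ∧ T))))
  [2] (F ∧ F) ∨ (¬T ∨ (((T ∨ T) ∨ (T ∨ T)) ∨ ((T ∧ F) ∧ (T ∧ T))))
  [3] F ∨ (¬T ∨ (((T ∨ T) ∨ (T ∨ T)) ∨ ((T ∧ F) ∧ (T ∧ T))))
  [4] ¬T ∨ (((T ∨ T) ∨ (T ∨ T)) ∨ ((T ∧ F) ∧ (T ∧ T)))
  [5] F ∨ (((T ∨ T) ∨ (T ∨ T)) ∨ ((T ∧ F) ∧ (T ∧ T)))
  [6] ((T ∨ T) ∨ (T ∨ T)) ∨ ((T ∧ F) ∧ (T ∧ T))
  [7] (T ∨ T) ∨ ((T ∧ F) ∧ (T ∧ T))
  [8] T ∨ ((T ∧ F) ∧ (T ∧ T))
  [9] T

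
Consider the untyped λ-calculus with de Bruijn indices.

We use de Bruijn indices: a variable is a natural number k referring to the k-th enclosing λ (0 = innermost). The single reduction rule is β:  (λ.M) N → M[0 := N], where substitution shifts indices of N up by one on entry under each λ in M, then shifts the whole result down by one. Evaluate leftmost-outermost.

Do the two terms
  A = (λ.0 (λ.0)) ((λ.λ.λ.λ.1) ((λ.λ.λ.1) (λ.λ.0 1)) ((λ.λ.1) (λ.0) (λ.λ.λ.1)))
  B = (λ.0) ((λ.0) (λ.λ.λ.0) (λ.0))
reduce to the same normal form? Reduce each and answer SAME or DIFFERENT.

Answer: SAME — A ⇓ λ.λ.0, B ⇓ λ.λ.0

Derivation:
Term A:
  start: (λ.0 (λ.0)) ((λ.λ.λ.λ.1) ((λ.λ.λ.1) (λ.λ.0 1)) ((λ.λ.1) (λ.0) (λ.λ.λ.1)))
  [1] (λ.λ.λ.λ.1) ((λ.λ.λ.1) (λ.λ.0 1)) ((λ.λ.1) (λ.0) (λ.λ.λ.1)) (λ.0)
  [2] (λ.λ.λ.1) ((λ.λ.1) (λ.0) (λ.λ.λ.1)) (λ.0)
  [3] (λ.λ.1) (λ.0)
  [4] λ.λ.0

Term B:
  start: (λ.0) ((λ.0) (λ.λ.λ.0) (λ.0))
  [1] (λ.0) (λ.λ.λ.0) (λ.0)
  [2] (λ.λ.λ.0) (λ.0)
  [3] λ.λ.0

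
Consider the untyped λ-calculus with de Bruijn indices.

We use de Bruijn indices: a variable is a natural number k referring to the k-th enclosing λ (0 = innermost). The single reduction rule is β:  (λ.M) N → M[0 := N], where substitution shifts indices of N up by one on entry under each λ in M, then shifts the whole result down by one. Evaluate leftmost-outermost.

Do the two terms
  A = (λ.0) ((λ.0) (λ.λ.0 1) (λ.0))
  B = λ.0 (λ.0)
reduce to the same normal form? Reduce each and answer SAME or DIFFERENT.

Term A:
  start: (λ.0) ((λ.0) (λ.λ.0 1) (λ.0))
  step 1: (λ.0) (λ.λ.0 1) (λ.0)
  step 2: (λ.λ.0 1) (λ.0)
  step 3: λ.0 (λ.0)

Term B:
  start: λ.0 (λ.0)

Answer: SAME — A ⇓ λ.0 (λ.0), B ⇓ λ.0 (λ.0)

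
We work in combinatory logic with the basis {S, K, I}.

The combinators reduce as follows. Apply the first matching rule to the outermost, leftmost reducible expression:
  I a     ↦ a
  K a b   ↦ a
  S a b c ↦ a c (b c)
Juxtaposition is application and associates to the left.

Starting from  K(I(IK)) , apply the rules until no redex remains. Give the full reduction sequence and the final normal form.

Answer: normal form = KK  (in 2 steps)

Reduction:
  start: K(I(IK))
  step 1: K(IK)
  step 2: KK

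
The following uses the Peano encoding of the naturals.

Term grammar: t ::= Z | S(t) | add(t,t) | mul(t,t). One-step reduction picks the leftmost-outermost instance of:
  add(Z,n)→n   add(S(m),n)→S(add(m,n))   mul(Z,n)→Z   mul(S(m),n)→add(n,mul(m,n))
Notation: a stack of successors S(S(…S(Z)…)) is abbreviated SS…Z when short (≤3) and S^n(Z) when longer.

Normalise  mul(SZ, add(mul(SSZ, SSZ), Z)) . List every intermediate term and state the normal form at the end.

Answer: normal form = S^4(Z)  (in 21 steps)

Reduction:
  start: mul(SZ, add(mul(SSZ, SSZ), Z))
  [1] add(add(mul(SSZ, SSZ), Z), mul(Z, add(mul(SSZ, SSZ), Z)))
  [2] add(add(add(SSZ, mul(SZ, SSZ)), Z), mul(Z, add(mul(SSZ, SSZ), Z)))
  [3] add(add(S(add(SZ, mul(SZ, SSZ))), Z), mul(Z, add(mul(SSZ, SSZ), Z)))
  [4] add(S(add(add(SZ, mul(SZ, SSZ)), Z)), mul(Z, add(mul(SSZ, SSZ), Z)))
  [5] S(add(add(add(SZ, mul(SZ, SSZ)), Z), mul(Z, add(mul(SSZ, SSZ), Z))))
  [6] S(add(add(S(add(Z, mul(SZ, SSZ))), Z), mul(Z, add(mul(SSZ, SSZ), Z))))
  [7] S(add(S(add(add(Z, mul(SZ, SSZ)), Z)), mul(Z, add(mul(SSZ, SSZ), Z))))
  [8] S(S(add(add(add(Z, mul(SZ, SSZ)), Z), mul(Z, add(mul(SSZ, SSZ), Z)))))
  [9] S(S(add(add(mul(SZ, SSZ), Z), mul(Z, add(mul(SSZ, SSZ), Z)))))
  [10] S(S(add(add(add(SSZ, mul(Z, SSZ)), Z), mul(Z, add(mul(SSZ, SSZ), Z)))))
  [11] S(S(add(add(S(add(SZ, mul(Z, SSZ))), Z), mul(Z, add(mul(SSZ, SSZ), Z)))))
  [12] S(S(add(S(add(add(SZ, mul(Z, SSZ)), Z)), mul(Z, add(mul(SSZ, SSZ), Z)))))
  [13] S(S(S(add(add(add(SZ, mul(Z, SSZ)), Z), mul(Z, add(mul(SSZ, SSZ), Z))))))
  [14] S(S(S(add(add(S(add(Z, mul(Z, SSZ))), Z), mul(Z, add(mul(SSZ, SSZ), Z))))))
  [15] S(S(S(add(S(add(add(Z, mul(Z, SSZ)), Z)), mul(Z, add(mul(SSZ, SSZ), Z))))))
  [16] S(S(S(S(add(add(add(Z, mul(Z, SSZ)), Z), mul(Z, add(mul(SSZ, SSZ), Z)))))))
  [17] S(S(S(S(add(add(mul(Z, SSZ), Z), mul(Z, add(mul(SSZ, SSZ), Z)))))))
  [18] S(S(S(S(add(add(Z, Z), mul(Z, add(mul(SSZ, SSZ), Z)))))))
  [19] S(S(S(S(add(Z, mul(Z, add(mul(SSZ, SSZ), Z)))))))
  [20] S(S(S(S(mul(Z, add(mul(SSZ, SSZ), Z))))))
  [21] S^4(Z)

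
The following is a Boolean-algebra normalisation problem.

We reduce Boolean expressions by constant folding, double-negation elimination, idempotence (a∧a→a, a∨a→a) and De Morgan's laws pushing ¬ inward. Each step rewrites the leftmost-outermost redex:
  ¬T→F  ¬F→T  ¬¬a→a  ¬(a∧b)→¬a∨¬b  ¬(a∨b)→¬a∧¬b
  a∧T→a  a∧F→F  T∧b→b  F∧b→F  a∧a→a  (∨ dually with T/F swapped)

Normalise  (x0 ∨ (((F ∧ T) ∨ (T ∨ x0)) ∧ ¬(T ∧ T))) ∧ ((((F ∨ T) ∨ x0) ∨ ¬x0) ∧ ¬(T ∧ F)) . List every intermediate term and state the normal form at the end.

  start: (x0 ∨ (((F ∧ T) ∨ (T ∨ x0)) ∧ ¬(T ∧ T))) ∧ ((((F ∨ T) ∨ x0) ∨ ¬x0) ∧ ¬(T ∧ F))
  →1  (x0 ∨ ((F ∨ (T ∨ x0)) ∧ ¬(T ∧ T))) ∧ ((((F ∨ T) ∨ x0) ∨ ¬x0) ∧ ¬(T ∧ F))
  →2  (x0 ∨ ((T ∨ x0) ∧ ¬(T ∧ T))) ∧ ((((F ∨ T) ∨ x0) ∨ ¬x0) ∧ ¬(T ∧ F))
  →3  (x0 ∨ (T ∧ ¬(T ∧ T))) ∧ ((((F ∨ T) ∨ x0) ∨ ¬x0) ∧ ¬(T ∧ F))
  →4  (x0 ∨ ¬(T ∧ T)) ∧ ((((F ∨ T) ∨ x0) ∨ ¬x0) ∧ ¬(T ∧ F))
  →5  (x0 ∨ (¬T ∨ ¬T)) ∧ ((((F ∨ T) ∨ x0) ∨ ¬x0) ∧ ¬(T ∧ F))
  →6  (x0 ∨ ¬T) ∧ ((((F ∨ T) ∨ x0) ∨ ¬x0) ∧ ¬(T ∧ F))
  →7  (x0 ∨ F) ∧ ((((F ∨ T) ∨ x0) ∨ ¬x0) ∧ ¬(T ∧ F))
  →8  x0 ∧ ((((F ∨ T) ∨ x0) ∨ ¬x0) ∧ ¬(T ∧ F))
  →9  x0 ∧ (((T ∨ x0) ∨ ¬x0) ∧ ¬(T ∧ F))
  →10  x0 ∧ ((T ∨ ¬x0) ∧ ¬(T ∧ F))
  →11  x0 ∧ (T ∧ ¬(T ∧ F))
  →12  x0 ∧ ¬(T ∧ F)
  →13  x0 ∧ (¬T ∨ ¬F)
  →14  x0 ∧ (F ∨ ¬F)
  →15  x0 ∧ ¬F
  →16  x0 ∧ T
  →17  x0

Answer: normal form = x0  (in 17 steps)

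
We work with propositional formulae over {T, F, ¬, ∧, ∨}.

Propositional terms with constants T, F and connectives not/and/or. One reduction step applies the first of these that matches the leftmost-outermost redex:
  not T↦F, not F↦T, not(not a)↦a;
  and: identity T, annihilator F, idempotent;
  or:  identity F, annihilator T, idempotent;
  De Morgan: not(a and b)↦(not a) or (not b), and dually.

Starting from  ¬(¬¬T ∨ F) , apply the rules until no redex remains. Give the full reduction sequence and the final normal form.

Answer: normal form = F  (in 4 steps)

Reduction:
  start: ¬(¬¬T ∨ F)
  step 1: ¬¬¬T ∧ ¬F
  step 2: ¬T ∧ ¬F
  step 3: F ∧ ¬F
  step 4: F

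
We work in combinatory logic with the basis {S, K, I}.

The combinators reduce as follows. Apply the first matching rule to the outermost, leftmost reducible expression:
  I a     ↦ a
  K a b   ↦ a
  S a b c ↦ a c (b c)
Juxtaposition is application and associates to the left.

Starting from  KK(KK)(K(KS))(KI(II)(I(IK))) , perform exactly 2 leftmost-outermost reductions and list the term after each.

  start: KK(KK)(K(KS))(KI(II)(I(IK)))
  step 1: K(K(KS))(KI(II)(I(IK)))
  step 2: K(KS)

Answer: after 2 steps: K(KS)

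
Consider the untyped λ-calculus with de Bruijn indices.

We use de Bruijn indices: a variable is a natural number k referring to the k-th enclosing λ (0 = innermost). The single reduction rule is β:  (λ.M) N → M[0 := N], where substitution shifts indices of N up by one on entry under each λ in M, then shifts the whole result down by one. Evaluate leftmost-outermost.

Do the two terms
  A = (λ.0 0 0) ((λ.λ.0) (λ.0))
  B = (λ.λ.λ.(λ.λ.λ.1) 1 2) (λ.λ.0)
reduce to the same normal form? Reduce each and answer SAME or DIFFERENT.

Answer: DIFFERENT — A ⇓ λ.0, B ⇓ λ.λ.λ.λ.λ.0

Derivation:
Term A:
  start: (λ.0 0 0) ((λ.λ.0) (λ.0))
  →1  (λ.λ.0) (λ.0) ((λ.λ.0) (λ.0)) ((λ.λ.0) (λ.0))
  →2  (λ.0) ((λ.λ.0) (λ.0)) ((λ.λ.0) (λ.0))
  →3  (λ.λ.0) (λ.0) ((λ.λ.0) (λ.0))
  →4  (λ.0) ((λ.λ.0) (λ.0))
  →5  (λ.λ.0) (λ.0)
  →6  λ.0

Term B:
  start: (λ.λ.λ.(λ.λ.λ.1) 1 2) (λ.λ.0)
  →1  λ.λ.(λ.λ.λ.1) 1 (λ.λ.0)
  →2  λ.λ.(λ.λ.1) (λ.λ.0)
  →3  λ.λ.λ.λ.λ.0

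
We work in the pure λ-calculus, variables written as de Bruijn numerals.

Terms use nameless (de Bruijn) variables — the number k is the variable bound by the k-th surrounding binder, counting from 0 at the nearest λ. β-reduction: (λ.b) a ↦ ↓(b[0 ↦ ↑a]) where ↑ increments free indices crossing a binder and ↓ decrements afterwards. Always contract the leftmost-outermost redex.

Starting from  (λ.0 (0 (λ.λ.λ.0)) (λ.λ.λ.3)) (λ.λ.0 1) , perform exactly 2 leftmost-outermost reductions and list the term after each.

Answer: after 2 steps: (λ.0 ((λ.λ.0 1) (λ.λ.λ.0))) (λ.λ.λ.λ.λ.0 1)

Reduction:
  start: (λ.0 (0 (λ.λ.λ.0)) (λ.λ.λ.3)) (λ.λ.0 1)
  →1  (λ.λ.0 1) ((λ.λ.0 1) (λ.λ.λ.0)) (λ.λ.λ.λ.λ.0 1)
  →2  (λ.0 ((λ.λ.0 1) (λ.λ.λ.0))) (λ.λ.λ.λ.λ.0 1)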